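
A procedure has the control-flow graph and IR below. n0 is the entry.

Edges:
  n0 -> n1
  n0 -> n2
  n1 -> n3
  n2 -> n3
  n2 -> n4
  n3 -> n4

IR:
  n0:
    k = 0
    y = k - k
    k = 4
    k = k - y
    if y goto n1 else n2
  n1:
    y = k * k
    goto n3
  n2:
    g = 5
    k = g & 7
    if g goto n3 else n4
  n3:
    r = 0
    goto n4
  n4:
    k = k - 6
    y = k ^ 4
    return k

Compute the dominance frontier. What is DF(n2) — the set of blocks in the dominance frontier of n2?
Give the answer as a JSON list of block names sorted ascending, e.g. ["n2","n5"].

idom tree: n1←n0 n2←n0 n3←n0 n4←n0
Join-block Dom:
  n3: preds {n1,n2}: {n0,n1} ∩ {n0,n2} = {n0}; idom=n0
  n4: preds {n2,n3}: {n0,n2} ∩ {n0,n3} = {n0}; idom=n0

DF derivation:
  n3←n1: walk n1 to n0
  n3←n2: walk n2 to n0
  n4←n2: walk n2 to n0
  n4←n3: walk n3 to n0
  n0: DF=∅
  n1: DF={n3}
  n2: DF={n3,n4}
  n3: DF={n4}
  n4: DF=∅

DF(n2) = ["n3", "n4"]

Answer: ["n3", "n4"]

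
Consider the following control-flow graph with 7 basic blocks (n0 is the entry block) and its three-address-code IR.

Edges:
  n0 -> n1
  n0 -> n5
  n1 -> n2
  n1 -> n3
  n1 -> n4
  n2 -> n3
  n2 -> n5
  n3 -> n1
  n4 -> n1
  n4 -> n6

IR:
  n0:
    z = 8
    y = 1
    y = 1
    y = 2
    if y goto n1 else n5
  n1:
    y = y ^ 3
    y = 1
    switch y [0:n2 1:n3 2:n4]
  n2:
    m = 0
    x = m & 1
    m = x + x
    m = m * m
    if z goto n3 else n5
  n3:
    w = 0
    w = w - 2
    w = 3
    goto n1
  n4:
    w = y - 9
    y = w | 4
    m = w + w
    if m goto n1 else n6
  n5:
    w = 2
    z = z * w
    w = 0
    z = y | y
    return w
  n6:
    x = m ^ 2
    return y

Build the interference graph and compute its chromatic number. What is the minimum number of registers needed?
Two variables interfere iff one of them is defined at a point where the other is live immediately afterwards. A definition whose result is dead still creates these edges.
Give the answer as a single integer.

Block summaries:
  n0: {y,z} / ∅
  n1: {y} / {y}
  n2: {m,x} / {z}
  n3: {w} / ∅
  n4: {m,w,y} / {y}
  n5: {w,z} / {y,z}
  n6: {x} / {m,y}

Backward fixpoint:
  live n0: ∅→{y,z}
  live n1: {y,z}→{y,z}
  live n2: {y,z}→{y,z}
  live n3: {y,z}→{y,z}
  live n4: {y,z}→{m,y,z}
  live n5: {y,z}→∅
  live n6: {m,y}→∅

Conflict graph:
  m: {y,z}
  w: {y,z}
  x: {y,z}
  y: {m,w,x,z}
  z: {m,w,x,y}

Chromatic number:
  clique {m,y,z} ⇒ need ≥ 3
  assign m→R2 w→R2 x→R2 y→R0 z→R1 — no edge inside a register ⇒ χ ≤ 3
  χ = 3

Answer: 3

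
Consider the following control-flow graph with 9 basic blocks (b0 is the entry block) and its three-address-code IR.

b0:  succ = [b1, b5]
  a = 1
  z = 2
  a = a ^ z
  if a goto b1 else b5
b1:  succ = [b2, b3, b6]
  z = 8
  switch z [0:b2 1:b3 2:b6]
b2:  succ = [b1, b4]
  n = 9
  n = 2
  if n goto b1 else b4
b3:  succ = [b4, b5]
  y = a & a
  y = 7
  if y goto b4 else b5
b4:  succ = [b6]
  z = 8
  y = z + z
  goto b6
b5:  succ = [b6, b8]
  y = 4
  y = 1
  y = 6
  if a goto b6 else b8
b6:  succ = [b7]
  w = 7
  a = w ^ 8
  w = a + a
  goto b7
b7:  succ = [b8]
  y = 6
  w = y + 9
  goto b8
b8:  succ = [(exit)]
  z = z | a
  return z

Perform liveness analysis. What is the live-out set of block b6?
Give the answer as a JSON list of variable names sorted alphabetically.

Per-block:
  b0: {a,z} / ∅
  b1: {z} / ∅
  b2: {n} / ∅
  b3: {y} / {a}
  b4: {y,z} / ∅
  b5: {y} / {a}
  b6: {a,w} / ∅
  b7: {w,y} / ∅
  b8: {z} / {a,z}

Backward fixpoint:
  b0 li=∅ lo={a,z}
  b1 li={a} lo={a,z}
  b2 li={a} lo={a}
  b3 li={a,z} lo={a,z}
  b4 li=∅ lo={z}
  b5 li={a,z} lo={a,z}
  b6 li={z} lo={a,z}
  b7 li={a,z} lo={a,z}
  b8 li={a,z} lo=∅

live-out(b6) = ["a", "z"]

Answer: ["a", "z"]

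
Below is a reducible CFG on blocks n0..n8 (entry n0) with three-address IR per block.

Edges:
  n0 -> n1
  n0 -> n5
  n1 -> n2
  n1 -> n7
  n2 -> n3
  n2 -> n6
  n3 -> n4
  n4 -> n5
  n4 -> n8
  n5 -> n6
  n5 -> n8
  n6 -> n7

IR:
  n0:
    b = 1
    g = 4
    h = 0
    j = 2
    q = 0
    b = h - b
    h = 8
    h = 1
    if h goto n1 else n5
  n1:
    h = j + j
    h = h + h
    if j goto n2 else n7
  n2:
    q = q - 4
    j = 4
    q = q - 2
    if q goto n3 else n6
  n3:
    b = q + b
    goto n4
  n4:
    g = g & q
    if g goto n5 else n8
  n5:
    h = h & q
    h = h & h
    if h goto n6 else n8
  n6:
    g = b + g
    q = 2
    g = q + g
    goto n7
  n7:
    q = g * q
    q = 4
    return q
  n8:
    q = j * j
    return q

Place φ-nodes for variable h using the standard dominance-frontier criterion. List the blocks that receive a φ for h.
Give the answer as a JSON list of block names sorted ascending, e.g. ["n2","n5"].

Answer: ["n5", "n6", "n7", "n8"]

Analysis:
idom tree: n1←n0 n2←n1 n3←n2 n4←n3 n5←n0 n6←n0 n7←n0 n8←n0
Dom∩ at merges:
  n5: preds {n0,n4}: {n0} ∩ {n0,n1,n2,n3,n4} = {n0}; idom=n0
  n6: preds {n2,n5}: {n0,n1,n2} ∩ {n0,n5} = {n0}; idom=n0
  n7: preds {n1,n6}: {n0,n1} ∩ {n0,n6} = {n0}; idom=n0
  n8: preds {n4,n5}: {n0,n1,n2,n3,n4} ∩ {n0,n5} = {n0}; idom=n0

DF walk-up:
  join n5 pred n0: · stop@n0
  join n5 pred n4: n4→n3→n2→n1 stop@n0
  join n6 pred n2: n2→n1 stop@n0
  join n6 pred n5: n5 stop@n0
  join n7 pred n1: n1 stop@n0
  join n7 pred n6: n6 stop@n0
  join n8 pred n4: n4→n3→n2→n1 stop@n0
  join n8 pred n5: n5 stop@n0
  n0: DF=∅
  n1: DF={n5,n6,n7,n8}
  n2: DF={n5,n6,n8}
  n3: DF={n5,n8}
  n4: DF={n5,n8}
  n5: DF={n6,n8}
  n6: DF={n7}
  n7: DF=∅
  n8: DF=∅

φ for h: defs {n0,n1,n5}
  DF⁺ = {n5,n6,n7,n8}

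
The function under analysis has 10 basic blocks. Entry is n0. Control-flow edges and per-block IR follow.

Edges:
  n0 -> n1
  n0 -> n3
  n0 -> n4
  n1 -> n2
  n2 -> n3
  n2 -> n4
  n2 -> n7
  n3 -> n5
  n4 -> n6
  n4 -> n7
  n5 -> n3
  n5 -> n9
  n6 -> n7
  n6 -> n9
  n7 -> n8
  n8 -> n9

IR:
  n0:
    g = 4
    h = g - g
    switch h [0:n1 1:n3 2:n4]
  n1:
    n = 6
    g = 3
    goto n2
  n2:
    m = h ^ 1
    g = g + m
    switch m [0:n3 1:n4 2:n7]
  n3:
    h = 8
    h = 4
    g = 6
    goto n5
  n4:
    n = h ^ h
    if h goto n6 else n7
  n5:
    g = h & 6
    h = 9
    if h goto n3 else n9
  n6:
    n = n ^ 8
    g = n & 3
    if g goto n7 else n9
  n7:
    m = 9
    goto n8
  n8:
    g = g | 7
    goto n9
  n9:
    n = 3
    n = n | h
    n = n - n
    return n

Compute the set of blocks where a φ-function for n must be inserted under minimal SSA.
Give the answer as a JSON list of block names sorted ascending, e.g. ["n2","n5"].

idom tree: n1←n0 n2←n1 n3←n0 n4←n0 n5←n3 n6←n4 n7←n0 n8←n7 n9←n0
Dom at joins:
  n3: preds {n0,n2,n5}: {n0} ∩ {n0,n1,n2} ∩ {n0,n3,n5} = {n0}; idom=n0
  n4: preds {n0,n2}: {n0} ∩ {n0,n1,n2} = {n0}; idom=n0
  n7: preds {n2,n4,n6}: {n0,n1,n2} ∩ {n0,n4} ∩ {n0,n4,n6} = {n0}; idom=n0
  n9: preds {n5,n6,n8}: {n0,n3,n5} ∩ {n0,n4,n6} ∩ {n0,n7,n8} = {n0}; idom=n0

Frontier:
  join n3 pred n0: · stop@n0
  join n3 pred n2: n2→n1 stop@n0
  join n3 pred n5: n5→n3 stop@n0
  join n4 pred n0: · stop@n0
  join n4 pred n2: n2→n1 stop@n0
  join n7 pred n2: n2→n1 stop@n0
  join n7 pred n4: n4 stop@n0
  join n7 pred n6: n6→n4 stop@n0
  join n9 pred n5: n5→n3 stop@n0
  join n9 pred n6: n6→n4 stop@n0
  join n9 pred n8: n8→n7 stop@n0
  n0 → ∅
  n1 → {n3,n4,n7}
  n2 → {n3,n4,n7}
  n3 → {n3,n9}
  n4 → {n7,n9}
  n5 → {n3,n9}
  n6 → {n7,n9}
  n7 → {n9}
  n8 → {n9}
  n9 → ∅

φ for n: defs {n1,n4,n6,n9}
  DF⁺ = {n3,n4,n7,n9}

Answer: ["n3", "n4", "n7", "n9"]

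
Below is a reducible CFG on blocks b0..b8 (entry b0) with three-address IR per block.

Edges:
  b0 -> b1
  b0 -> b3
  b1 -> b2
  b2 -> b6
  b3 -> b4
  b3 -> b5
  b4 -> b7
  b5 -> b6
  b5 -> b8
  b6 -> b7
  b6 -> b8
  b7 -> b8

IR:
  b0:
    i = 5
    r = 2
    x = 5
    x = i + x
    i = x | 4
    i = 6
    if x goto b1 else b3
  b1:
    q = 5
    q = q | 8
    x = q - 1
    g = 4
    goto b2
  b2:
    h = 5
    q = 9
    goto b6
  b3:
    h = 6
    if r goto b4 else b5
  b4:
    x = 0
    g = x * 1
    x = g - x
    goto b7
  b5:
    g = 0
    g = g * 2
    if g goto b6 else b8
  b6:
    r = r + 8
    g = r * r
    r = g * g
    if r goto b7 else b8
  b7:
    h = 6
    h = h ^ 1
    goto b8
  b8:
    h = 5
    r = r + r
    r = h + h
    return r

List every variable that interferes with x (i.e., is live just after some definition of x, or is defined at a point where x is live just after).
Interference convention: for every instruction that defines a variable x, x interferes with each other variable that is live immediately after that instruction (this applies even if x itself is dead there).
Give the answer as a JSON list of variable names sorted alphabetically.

Answer: ["g", "i", "r"]

Derivation:
def/use:
  b0: def={i,r,x} ue=∅
  b1: def={g,q,x} ue=∅
  b2: def={h,q} ue=∅
  b3: def={h} ue={r}
  b4: def={g,x} ue=∅
  b5: def={g} ue=∅
  b6: def={g,r} ue={r}
  b7: def={h} ue=∅
  b8: def={h,r} ue={r}

Liveness:
  b0: in=∅ out={r}
  b1: in={r} out={r}
  b2: in={r} out={r}
  b3: in={r} out={r}
  b4: in={r} out={r}
  b5: in={r} out={r}
  b6: in={r} out={r}
  b7: in={r} out={r}
  b8: in={r} out=∅

Interfere edges:
  g — {r,x}
  h — {r}
  i — {r,x}
  q — {r}
  r — {g,h,i,q,x}
  x — {g,i,r}

N(x) = ["g", "i", "r"]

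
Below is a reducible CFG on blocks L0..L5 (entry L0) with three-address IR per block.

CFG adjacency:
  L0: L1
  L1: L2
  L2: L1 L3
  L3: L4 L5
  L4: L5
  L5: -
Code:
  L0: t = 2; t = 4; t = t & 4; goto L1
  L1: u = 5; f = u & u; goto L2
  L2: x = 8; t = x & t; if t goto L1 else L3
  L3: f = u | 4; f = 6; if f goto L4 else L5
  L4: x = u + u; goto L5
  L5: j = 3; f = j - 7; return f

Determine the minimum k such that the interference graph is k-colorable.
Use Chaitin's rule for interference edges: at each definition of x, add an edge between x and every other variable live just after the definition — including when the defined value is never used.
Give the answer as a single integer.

Answer: 3

Derivation:
Per-block:
  L0: def={t} ue=∅
  L1: def={f,u} ue=∅
  L2: def={t,x} ue={t}
  L3: def={f} ue={u}
  L4: def={x} ue={u}
  L5: def={f,j} ue=∅

Live sets:
  L0: in=∅ out={t}
  L1: in={t} out={t,u}
  L2: in={t,u} out={t,u}
  L3: in={u} out={u}
  L4: in={u} out=∅
  L5: in=∅ out=∅

Interference:
  f↔{t,u}
  j↔∅
  t↔{f,u,x}
  u↔{f,t,x}
  x↔{t,u}

Colouring:
  clique {f,t,u} ⇒ need ≥ 3
  3-colouring: c0={j,t}  c1={u}  c2={f,x}
  χ = 3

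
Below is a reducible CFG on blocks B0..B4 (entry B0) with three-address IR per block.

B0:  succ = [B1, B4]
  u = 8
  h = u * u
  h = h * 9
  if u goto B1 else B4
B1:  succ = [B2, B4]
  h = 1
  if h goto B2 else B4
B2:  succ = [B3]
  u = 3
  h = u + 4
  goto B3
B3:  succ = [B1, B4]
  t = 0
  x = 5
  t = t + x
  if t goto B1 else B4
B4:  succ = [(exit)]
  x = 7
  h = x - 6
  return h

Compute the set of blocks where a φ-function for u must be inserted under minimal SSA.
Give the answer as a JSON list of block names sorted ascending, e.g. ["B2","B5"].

Answer: ["B1", "B4"]

Working:
idom tree: B1←B0 B2←B1 B3←B2 B4←B0
Dom at joins:
  B1: preds {B0,B3}: {B0} ∩ {B0,B1,B2,B3} = {B0}; idom=B0
  B4: preds {B0,B1,B3}: {B0} ∩ {B0,B1} ∩ {B0,B1,B2,B3} = {B0}; idom=B0

Frontier:
  join B1 pred B0: · stop@B0
  join B1 pred B3: B3→B2→B1 stop@B0
  join B4 pred B0: · stop@B0
  join B4 pred B1: B1 stop@B0
  join B4 pred B3: B3→B2→B1 stop@B0
  DF(B0)=∅
  DF(B1)={B1,B4}
  DF(B2)={B1,B4}
  DF(B3)={B1,B4}
  DF(B4)=∅

φ for u: defs {B0,B2}
  DF⁺ = {B1,B4}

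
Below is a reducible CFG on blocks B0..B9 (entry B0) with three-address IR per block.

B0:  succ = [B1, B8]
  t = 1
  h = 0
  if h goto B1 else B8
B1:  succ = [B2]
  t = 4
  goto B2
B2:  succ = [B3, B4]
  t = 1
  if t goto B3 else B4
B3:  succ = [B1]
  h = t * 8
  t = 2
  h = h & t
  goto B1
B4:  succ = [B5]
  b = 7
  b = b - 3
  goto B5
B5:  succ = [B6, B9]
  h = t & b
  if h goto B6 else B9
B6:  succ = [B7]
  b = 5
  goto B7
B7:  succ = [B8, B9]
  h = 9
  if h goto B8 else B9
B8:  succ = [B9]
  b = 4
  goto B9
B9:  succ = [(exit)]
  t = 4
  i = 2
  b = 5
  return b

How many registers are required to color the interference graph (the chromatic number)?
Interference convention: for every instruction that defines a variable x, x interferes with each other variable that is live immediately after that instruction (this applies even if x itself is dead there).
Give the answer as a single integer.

Answer: 2

Analysis:
def/use:
  B0: def={h,t} ue=∅
  B1: def={t} ue=∅
  B2: def={t} ue=∅
  B3: def={h,t} ue={t}
  B4: def={b} ue=∅
  B5: def={h} ue={b,t}
  B6: def={b} ue=∅
  B7: def={h} ue=∅
  B8: def={b} ue=∅
  B9: def={b,i,t} ue=∅

Live sets:
  B0 li=∅ lo=∅
  B1 li=∅ lo=∅
  B2 li=∅ lo={t}
  B3 li={t} lo=∅
  B4 li={t} lo={b,t}
  B5 li={b,t} lo=∅
  B6 li=∅ lo=∅
  B7 li=∅ lo=∅
  B8 li=∅ lo=∅
  B9 li=∅ lo=∅

Interference:
  b: {t}
  h: {t}
  i: ∅
  t: {b,h}

Chromatic number:
  clique {b,t} ⇒ need ≥ 2
  2-colouring: c0={i,t}  c1={b,h}
  χ = 2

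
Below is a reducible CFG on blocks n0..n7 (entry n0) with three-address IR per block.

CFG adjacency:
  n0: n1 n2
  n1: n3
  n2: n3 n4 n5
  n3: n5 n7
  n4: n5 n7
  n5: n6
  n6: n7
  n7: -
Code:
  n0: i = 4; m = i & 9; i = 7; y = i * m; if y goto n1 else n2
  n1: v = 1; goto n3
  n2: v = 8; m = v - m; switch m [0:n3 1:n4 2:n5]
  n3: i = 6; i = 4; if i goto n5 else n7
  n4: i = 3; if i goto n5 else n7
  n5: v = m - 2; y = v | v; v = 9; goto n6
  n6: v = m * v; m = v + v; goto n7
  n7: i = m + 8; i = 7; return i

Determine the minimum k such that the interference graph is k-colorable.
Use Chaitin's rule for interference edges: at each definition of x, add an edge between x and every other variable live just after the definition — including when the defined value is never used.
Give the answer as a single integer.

Per-block:
  n0: def={i,m,y} ue=∅
  n1: def={v} ue=∅
  n2: def={m,v} ue={m}
  n3: def={i} ue=∅
  n4: def={i} ue=∅
  n5: def={v,y} ue={m}
  n6: def={m,v} ue={m,v}
  n7: def={i} ue={m}

Liveness:
  n0 li=∅ lo={m}
  n1 li={m} lo={m}
  n2 li={m} lo={m}
  n3 li={m} lo={m}
  n4 li={m} lo={m}
  n5 li={m} lo={m,v}
  n6 li={m,v} lo={m}
  n7 li={m} lo=∅

Conflict graph:
  i↔{m}
  m↔{i,v,y}
  v↔{m}
  y↔{m}

Registers:
  clique {i,m} ⇒ need ≥ 2
  2-colouring: R0={m}  R1={i,v,y}
  χ = 2

Answer: 2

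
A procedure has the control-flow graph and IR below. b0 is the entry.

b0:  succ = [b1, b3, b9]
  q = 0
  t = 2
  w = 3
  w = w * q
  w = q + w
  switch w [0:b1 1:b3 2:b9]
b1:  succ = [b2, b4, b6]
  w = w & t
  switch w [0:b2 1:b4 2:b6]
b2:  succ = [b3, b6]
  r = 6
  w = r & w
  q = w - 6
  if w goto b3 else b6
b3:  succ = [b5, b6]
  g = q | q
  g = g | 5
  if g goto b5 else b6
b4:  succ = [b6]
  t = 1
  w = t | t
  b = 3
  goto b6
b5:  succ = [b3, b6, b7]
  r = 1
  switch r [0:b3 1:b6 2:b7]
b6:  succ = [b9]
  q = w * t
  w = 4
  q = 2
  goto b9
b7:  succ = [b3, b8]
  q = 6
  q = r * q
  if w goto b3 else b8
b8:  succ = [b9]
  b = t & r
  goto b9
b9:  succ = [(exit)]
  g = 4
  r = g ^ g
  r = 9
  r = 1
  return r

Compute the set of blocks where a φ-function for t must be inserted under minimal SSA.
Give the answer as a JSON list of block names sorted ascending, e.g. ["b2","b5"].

Answer: ["b6", "b9"]

Analysis:
idom tree: b1←b0 b2←b1 b3←b0 b4←b1 b5←b3 b6←b0 b7←b5 b8←b7 b9←b0
Dom∩ at merges:
  b3: preds {b0,b2,b5,b7}: {b0} ∩ {b0,b1,b2} ∩ {b0,b3,b5} ∩ {b0,b3,b5,b7} = {b0}; idom=b0
  b6: preds {b1,b2,b3,b4,b5}: {b0,b1} ∩ {b0,b1,b2} ∩ {b0,b3} ∩ {b0,b1,b4} ∩ {b0,b3,b5} = {b0}; idom=b0
  b9: preds {b0,b6,b8}: {b0} ∩ {b0,b6} ∩ {b0,b3,b5,b7,b8} = {b0}; idom=b0

Frontier:
  b3←b0: walk · to b0
  b3←b2: walk b2→b1 to b0
  b3←b5: walk b5→b3 to b0
  b3←b7: walk b7→b5→b3 to b0
  b6←b1: walk b1 to b0
  b6←b2: walk b2→b1 to b0
  b6←b3: walk b3 to b0
  b6←b4: walk b4→b1 to b0
  b6←b5: walk b5→b3 to b0
  b9←b0: walk · to b0
  b9←b6: walk b6 to b0
  b9←b8: walk b8→b7→b5→b3 to b0
  DF(b0)=∅
  DF(b1)={b3,b6}
  DF(b2)={b3,b6}
  DF(b3)={b3,b6,b9}
  DF(b4)={b6}
  DF(b5)={b3,b6,b9}
  DF(b6)={b9}
  DF(b7)={b3,b9}
  DF(b8)={b9}
  DF(b9)=∅

φ for t: defs {b0,b4}
  DF⁺ = {b6,b9}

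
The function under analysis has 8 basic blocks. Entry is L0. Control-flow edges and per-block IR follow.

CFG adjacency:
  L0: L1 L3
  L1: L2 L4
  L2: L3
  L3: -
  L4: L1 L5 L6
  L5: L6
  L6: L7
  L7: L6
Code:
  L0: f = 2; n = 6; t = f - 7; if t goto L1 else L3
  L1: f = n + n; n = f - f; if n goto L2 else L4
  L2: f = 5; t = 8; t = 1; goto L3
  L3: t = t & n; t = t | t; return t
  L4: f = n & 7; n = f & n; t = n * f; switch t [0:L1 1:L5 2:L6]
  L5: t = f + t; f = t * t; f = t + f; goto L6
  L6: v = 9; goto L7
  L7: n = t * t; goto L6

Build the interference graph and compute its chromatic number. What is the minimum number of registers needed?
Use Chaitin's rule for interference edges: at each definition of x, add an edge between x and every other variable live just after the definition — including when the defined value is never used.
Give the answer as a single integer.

Per-block:
  L0: {f,n,t} / ∅
  L1: {f,n} / {n}
  L2: {f,t} / ∅
  L3: {t} / {n,t}
  L4: {f,n,t} / {n}
  L5: {f,t} / {f,t}
  L6: {v} / ∅
  L7: {n} / {t}

Liveness:
  L0 li=∅ lo={n,t}
  L1 li={n} lo={n}
  L2 li={n} lo={n,t}
  L3 li={n,t} lo=∅
  L4 li={n} lo={f,n,t}
  L5 li={f,t} lo={t}
  L6 li={t} lo={t}
  L7 li={t} lo={t}

Interfere edges:
  f: {n,t}
  n: {f,t}
  t: {f,n,v}
  v: {t}

Colouring:
  clique {f,n,t} ⇒ need ≥ 3
  assign f→c1 n→c2 t→c0 v→c1 — no edge inside a register ⇒ χ ≤ 3
  χ = 3

Answer: 3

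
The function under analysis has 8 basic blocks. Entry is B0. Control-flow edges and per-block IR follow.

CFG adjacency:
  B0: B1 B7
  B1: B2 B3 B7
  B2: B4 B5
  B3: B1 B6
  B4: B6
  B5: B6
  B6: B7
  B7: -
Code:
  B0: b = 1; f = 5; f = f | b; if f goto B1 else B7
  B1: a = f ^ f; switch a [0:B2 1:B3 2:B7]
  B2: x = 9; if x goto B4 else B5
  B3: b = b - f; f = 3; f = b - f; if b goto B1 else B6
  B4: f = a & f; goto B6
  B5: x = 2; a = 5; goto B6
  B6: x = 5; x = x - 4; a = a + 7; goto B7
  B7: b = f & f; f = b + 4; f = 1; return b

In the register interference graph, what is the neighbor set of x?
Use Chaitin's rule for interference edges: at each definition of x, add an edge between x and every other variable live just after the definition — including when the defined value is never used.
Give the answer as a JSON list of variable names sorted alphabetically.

def/use:
  B0: {b,f} / ∅
  B1: {a} / {f}
  B2: {x} / ∅
  B3: {b,f} / {b,f}
  B4: {f} / {a,f}
  B5: {a,x} / ∅
  B6: {a,x} / {a}
  B7: {b,f} / {f}

Backward fixpoint:
  B0 li=∅ lo={b,f}
  B1 li={b,f} lo={a,b,f}
  B2 li={a,f} lo={a,f}
  B3 li={a,b,f} lo={a,b,f}
  B4 li={a,f} lo={a,f}
  B5 li={f} lo={a,f}
  B6 li={a,f} lo={f}
  B7 li={f} lo=∅

Interfere edges:
  a — {b,f,x}
  b — {a,f}
  f — {a,b,x}
  x — {a,f}

N(x) = ["a", "f"]

Answer: ["a", "f"]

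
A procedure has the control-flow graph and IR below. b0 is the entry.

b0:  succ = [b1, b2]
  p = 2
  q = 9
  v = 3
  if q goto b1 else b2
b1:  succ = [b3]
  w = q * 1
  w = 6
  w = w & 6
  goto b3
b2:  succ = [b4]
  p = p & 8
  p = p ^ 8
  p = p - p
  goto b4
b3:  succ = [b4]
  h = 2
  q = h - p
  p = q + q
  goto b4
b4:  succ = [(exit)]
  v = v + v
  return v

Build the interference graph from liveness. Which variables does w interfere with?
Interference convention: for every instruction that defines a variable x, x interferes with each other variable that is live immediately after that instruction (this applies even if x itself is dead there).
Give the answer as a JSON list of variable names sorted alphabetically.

Per-block:
  b0 def {p,q,v} use ∅
  b1 def {w} use {q}
  b2 def {p} use {p}
  b3 def {h,p,q} use {p}
  b4 def {v} use {v}

Live sets:
  live b0: ∅→{p,q,v}
  live b1: {p,q,v}→{p,v}
  live b2: {p,v}→{v}
  live b3: {p,v}→{v}
  live b4: {v}→∅

Conflict graph:
  h↔{p,v}
  p↔{h,q,v,w}
  q↔{p,v}
  v↔{h,p,q,w}
  w↔{p,v}

N(w) = ["p", "v"]

Answer: ["p", "v"]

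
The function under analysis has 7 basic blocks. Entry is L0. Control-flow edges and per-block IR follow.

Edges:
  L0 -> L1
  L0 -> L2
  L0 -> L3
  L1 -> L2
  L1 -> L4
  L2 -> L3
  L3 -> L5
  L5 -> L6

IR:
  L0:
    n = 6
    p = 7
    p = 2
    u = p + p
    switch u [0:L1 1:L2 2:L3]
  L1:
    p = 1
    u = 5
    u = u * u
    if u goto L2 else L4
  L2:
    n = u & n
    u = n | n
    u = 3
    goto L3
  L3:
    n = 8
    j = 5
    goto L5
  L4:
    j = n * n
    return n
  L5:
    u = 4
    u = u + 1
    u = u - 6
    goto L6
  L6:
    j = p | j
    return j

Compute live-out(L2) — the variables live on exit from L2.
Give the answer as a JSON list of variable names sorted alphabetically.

Answer: ["p"]

Working:
Per-block:
  L0: def={n,p,u} ue=∅
  L1: def={p,u} ue=∅
  L2: def={n,u} ue={n,u}
  L3: def={j,n} ue=∅
  L4: def={j} ue={n}
  L5: def={u} ue=∅
  L6: def={j} ue={j,p}

Liveness:
  live L0: ∅→{n,p,u}
  live L1: {n}→{n,p,u}
  live L2: {n,p,u}→{p}
  live L3: {p}→{j,p}
  live L4: {n}→∅
  live L5: {j,p}→{j,p}
  live L6: {j,p}→∅

live-out(L2) = ["p"]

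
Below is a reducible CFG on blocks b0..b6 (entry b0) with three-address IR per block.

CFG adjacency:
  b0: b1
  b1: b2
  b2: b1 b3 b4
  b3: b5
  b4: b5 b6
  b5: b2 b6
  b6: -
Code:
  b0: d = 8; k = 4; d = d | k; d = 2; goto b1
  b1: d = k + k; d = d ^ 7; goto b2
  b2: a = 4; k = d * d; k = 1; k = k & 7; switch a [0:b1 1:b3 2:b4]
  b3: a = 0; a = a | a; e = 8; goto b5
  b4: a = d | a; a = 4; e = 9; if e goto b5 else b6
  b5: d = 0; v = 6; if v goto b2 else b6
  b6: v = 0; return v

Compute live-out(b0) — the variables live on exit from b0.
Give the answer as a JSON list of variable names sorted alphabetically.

Answer: ["k"]

Working:
Per-block:
  b0: {d,k} / ∅
  b1: {d} / {k}
  b2: {a,k} / {d}
  b3: {a,e} / ∅
  b4: {a,e} / {a,d}
  b5: {d,v} / ∅
  b6: {v} / ∅

Backward fixpoint:
  b0 li=∅ lo={k}
  b1 li={k} lo={d}
  b2 li={d} lo={a,d,k}
  b3 li=∅ lo=∅
  b4 li={a,d} lo=∅
  b5 li=∅ lo={d}
  b6 li=∅ lo=∅

live-out(b0) = ["k"]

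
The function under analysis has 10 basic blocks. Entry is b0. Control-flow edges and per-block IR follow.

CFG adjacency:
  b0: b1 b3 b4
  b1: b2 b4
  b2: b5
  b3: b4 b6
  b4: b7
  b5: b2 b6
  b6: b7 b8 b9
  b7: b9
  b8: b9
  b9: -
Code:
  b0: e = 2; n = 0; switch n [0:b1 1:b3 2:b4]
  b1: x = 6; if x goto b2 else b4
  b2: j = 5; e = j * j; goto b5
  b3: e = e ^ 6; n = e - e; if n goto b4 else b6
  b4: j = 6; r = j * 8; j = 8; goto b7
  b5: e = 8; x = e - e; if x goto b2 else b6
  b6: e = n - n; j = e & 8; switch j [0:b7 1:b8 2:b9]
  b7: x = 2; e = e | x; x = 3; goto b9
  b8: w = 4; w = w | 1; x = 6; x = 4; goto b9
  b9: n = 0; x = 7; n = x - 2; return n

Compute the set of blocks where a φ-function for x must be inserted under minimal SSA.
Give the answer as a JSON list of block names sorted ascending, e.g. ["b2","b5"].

idom tree: b1←b0 b2←b1 b3←b0 b4←b0 b5←b2 b6←b0 b7←b0 b8←b6 b9←b0
Dom at joins:
  b2: preds {b1,b5}: {b0,b1} ∩ {b0,b1,b2,b5} = {b0,b1}; idom=b1
  b4: preds {b0,b1,b3}: {b0} ∩ {b0,b1} ∩ {b0,b3} = {b0}; idom=b0
  b6: preds {b3,b5}: {b0,b3} ∩ {b0,b1,b2,b5} = {b0}; idom=b0
  b7: preds {b4,b6}: {b0,b4} ∩ {b0,b6} = {b0}; idom=b0
  b9: preds {b6,b7,b8}: {b0,b6} ∩ {b0,b7} ∩ {b0,b6,b8} = {b0}; idom=b0

DF derivation:
  b2←b1: walk · to b1
  b2←b5: walk b5→b2 to b1
  b4←b0: walk · to b0
  b4←b1: walk b1 to b0
  b4←b3: walk b3 to b0
  b6←b3: walk b3 to b0
  b6←b5: walk b5→b2→b1 to b0
  b7←b4: walk b4 to b0
  b7←b6: walk b6 to b0
  b9←b6: walk b6 to b0
  b9←b7: walk b7 to b0
  b9←b8: walk b8→b6 to b0
  DF(b0)=∅
  DF(b1)={b4,b6}
  DF(b2)={b2,b6}
  DF(b3)={b4,b6}
  DF(b4)={b7}
  DF(b5)={b2,b6}
  DF(b6)={b7,b9}
  DF(b7)={b9}
  DF(b8)={b9}
  DF(b9)=∅

φ for x: defs {b1,b5,b7,b8,b9}
  DF⁺ = {b2,b4,b6,b7,b9}

Answer: ["b2", "b4", "b6", "b7", "b9"]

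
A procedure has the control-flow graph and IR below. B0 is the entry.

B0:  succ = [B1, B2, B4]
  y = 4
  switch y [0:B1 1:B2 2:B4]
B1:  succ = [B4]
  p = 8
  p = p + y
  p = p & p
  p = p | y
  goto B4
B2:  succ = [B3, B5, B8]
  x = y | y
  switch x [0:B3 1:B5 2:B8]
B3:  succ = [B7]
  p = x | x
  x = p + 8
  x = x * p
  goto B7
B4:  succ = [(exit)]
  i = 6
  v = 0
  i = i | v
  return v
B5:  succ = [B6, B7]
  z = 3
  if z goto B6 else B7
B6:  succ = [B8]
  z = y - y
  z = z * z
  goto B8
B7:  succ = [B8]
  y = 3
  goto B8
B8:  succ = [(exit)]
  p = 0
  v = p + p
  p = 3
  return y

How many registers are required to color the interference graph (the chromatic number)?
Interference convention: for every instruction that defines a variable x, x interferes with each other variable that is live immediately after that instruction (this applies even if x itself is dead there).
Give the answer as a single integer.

Answer: 3

Working:
Block summaries:
  B0 def {y} use ∅
  B1 def {p} use {y}
  B2 def {x} use {y}
  B3 def {p,x} use {x}
  B4 def {i,v} use ∅
  B5 def {z} use ∅
  B6 def {z} use {y}
  B7 def {y} use ∅
  B8 def {p,v} use {y}

Liveness:
  B0: in=∅ out={y}
  B1: in={y} out=∅
  B2: in={y} out={x,y}
  B3: in={x} out=∅
  B4: in=∅ out=∅
  B5: in={y} out={y}
  B6: in={y} out={y}
  B7: in=∅ out={y}
  B8: in={y} out=∅

Interference:
  i — {v}
  p — {x,y}
  v — {i,y}
  x — {p,y}
  y — {p,v,x,z}
  z — {y}

Chromatic number:
  {p,x,y} pairwise interfere (3-clique) ⇒ χ ≥ 3
  3-colouring: R0={i,y}  R1={p,v,z}  R2={x}
  χ = 3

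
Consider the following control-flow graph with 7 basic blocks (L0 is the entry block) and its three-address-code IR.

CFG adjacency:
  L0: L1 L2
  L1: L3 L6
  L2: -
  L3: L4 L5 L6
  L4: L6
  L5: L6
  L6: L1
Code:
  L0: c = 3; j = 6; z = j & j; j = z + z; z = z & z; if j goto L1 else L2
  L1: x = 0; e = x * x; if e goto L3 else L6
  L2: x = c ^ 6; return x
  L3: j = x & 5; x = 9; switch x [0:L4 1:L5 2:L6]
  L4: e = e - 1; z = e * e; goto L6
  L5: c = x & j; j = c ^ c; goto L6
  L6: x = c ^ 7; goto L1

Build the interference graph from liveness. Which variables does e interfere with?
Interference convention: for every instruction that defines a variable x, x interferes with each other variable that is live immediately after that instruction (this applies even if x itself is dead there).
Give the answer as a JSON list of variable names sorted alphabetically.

Block summaries:
  L0: {c,j,z} / ∅
  L1: {e,x} / ∅
  L2: {x} / {c}
  L3: {j,x} / {x}
  L4: {e,z} / {e}
  L5: {c,j} / {j,x}
  L6: {x} / {c}

Liveness:
  live L0: ∅→{c}
  live L1: {c}→{c,e,x}
  live L2: {c}→∅
  live L3: {c,e,x}→{c,e,j,x}
  live L4: {c,e}→{c}
  live L5: {j,x}→{c}
  live L6: {c}→{c}

Interfere edges:
  c — {e,j,x,z}
  e — {c,j,x}
  j — {c,e,x,z}
  x — {c,e,j}
  z — {c,j}

N(e) = ["c", "j", "x"]

Answer: ["c", "j", "x"]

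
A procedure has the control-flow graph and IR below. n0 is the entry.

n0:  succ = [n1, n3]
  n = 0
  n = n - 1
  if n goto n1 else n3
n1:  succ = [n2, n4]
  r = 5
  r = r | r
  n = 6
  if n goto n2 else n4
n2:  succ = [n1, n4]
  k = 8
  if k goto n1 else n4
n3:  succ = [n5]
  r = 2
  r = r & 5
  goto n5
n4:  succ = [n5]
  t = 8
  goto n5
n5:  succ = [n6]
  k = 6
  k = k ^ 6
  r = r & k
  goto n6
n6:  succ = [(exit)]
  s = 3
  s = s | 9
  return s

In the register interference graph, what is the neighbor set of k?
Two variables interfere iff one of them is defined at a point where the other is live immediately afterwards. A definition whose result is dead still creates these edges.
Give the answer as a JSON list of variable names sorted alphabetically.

Answer: ["r"]

Analysis:
Block summaries:
  n0: {n} / ∅
  n1: {n,r} / ∅
  n2: {k} / ∅
  n3: {r} / ∅
  n4: {t} / ∅
  n5: {k,r} / {r}
  n6: {s} / ∅

Liveness:
  n0: in=∅ out=∅
  n1: in=∅ out={r}
  n2: in={r} out={r}
  n3: in=∅ out={r}
  n4: in={r} out={r}
  n5: in={r} out=∅
  n6: in=∅ out=∅

Conflict graph:
  k — {r}
  n — {r}
  r — {k,n,t}
  s — ∅
  t — {r}

N(k) = ["r"]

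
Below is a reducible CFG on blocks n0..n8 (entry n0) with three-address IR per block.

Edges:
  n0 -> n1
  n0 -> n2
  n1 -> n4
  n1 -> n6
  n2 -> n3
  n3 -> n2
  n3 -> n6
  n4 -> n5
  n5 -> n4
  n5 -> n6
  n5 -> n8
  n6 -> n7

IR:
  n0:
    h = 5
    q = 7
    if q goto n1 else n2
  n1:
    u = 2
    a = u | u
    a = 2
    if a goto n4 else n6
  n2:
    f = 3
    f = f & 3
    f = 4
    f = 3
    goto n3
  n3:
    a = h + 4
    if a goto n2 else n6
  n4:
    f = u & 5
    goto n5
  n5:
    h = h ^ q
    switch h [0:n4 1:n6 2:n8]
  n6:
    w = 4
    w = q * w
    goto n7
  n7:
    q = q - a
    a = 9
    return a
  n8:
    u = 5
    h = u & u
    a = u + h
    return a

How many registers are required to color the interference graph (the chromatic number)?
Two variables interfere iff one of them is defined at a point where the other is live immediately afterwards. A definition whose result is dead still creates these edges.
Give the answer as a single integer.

Answer: 5

Working:
Block summaries:
  n0: def={h,q} ue=∅
  n1: def={a,u} ue=∅
  n2: def={f} ue=∅
  n3: def={a} ue={h}
  n4: def={f} ue={u}
  n5: def={h} ue={h,q}
  n6: def={w} ue={q}
  n7: def={a,q} ue={a,q}
  n8: def={a,h,u} ue=∅

Live sets:
  live n0: ∅→{h,q}
  live n1: {h,q}→{a,h,q,u}
  live n2: {h,q}→{h,q}
  live n3: {h,q}→{a,h,q}
  live n4: {a,h,q,u}→{a,h,q,u}
  live n5: {a,h,q,u}→{a,h,q,u}
  live n6: {a,q}→{a,q}
  live n7: {a,q}→∅
  live n8: ∅→∅

Conflict graph:
  a↔{f,h,q,u,w}
  f↔{a,h,q,u}
  h↔{a,f,q,u}
  q↔{a,f,h,u,w}
  u↔{a,f,h,q}
  w↔{a,q}

Registers:
  {a,f,h,q,u} pairwise interfere (5-clique) ⇒ χ ≥ 5
  5-colouring: R0={a}  R1={q}  R2={f,w}  R3={h}  R4={u}
  χ = 5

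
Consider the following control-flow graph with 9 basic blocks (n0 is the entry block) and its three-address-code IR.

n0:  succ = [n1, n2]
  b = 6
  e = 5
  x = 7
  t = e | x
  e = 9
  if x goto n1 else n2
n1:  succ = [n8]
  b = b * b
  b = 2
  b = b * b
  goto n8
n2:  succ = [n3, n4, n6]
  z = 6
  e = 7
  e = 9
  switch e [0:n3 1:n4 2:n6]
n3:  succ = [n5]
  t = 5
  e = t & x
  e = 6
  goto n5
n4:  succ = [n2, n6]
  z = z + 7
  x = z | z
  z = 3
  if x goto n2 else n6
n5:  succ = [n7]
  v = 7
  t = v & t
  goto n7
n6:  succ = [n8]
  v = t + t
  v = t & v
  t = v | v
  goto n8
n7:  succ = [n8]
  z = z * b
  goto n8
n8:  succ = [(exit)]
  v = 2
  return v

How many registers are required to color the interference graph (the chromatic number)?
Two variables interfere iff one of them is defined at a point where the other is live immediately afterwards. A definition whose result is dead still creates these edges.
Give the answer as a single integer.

Answer: 5

Working:
def/use:
  n0 def {b,e,t,x} use ∅
  n1 def {b} use {b}
  n2 def {e,z} use ∅
  n3 def {e,t} use {x}
  n4 def {x,z} use {z}
  n5 def {t,v} use {t}
  n6 def {t,v} use {t}
  n7 def {z} use {b,z}
  n8 def {v} use ∅

Liveness:
  live n0: ∅→{b,t,x}
  live n1: {b}→∅
  live n2: {b,t,x}→{b,t,x,z}
  live n3: {b,x,z}→{b,t,z}
  live n4: {b,t,z}→{b,t,x}
  live n5: {b,t,z}→{b,z}
  live n6: {t}→∅
  live n7: {b,z}→∅
  live n8: ∅→∅

Interfere edges:
  b — {e,t,v,x,z}
  e — {b,t,x,z}
  t — {b,e,v,x,z}
  v — {b,t,z}
  x — {b,e,t,z}
  z — {b,e,t,v,x}

Registers:
  {b,e,t,x,z} pairwise interfere (5-clique) ⇒ χ ≥ 5
  assign b→R0 e→R3 t→R1 v→R3 x→R4 z→R2 — no edge inside a register ⇒ χ ≤ 5
  χ = 5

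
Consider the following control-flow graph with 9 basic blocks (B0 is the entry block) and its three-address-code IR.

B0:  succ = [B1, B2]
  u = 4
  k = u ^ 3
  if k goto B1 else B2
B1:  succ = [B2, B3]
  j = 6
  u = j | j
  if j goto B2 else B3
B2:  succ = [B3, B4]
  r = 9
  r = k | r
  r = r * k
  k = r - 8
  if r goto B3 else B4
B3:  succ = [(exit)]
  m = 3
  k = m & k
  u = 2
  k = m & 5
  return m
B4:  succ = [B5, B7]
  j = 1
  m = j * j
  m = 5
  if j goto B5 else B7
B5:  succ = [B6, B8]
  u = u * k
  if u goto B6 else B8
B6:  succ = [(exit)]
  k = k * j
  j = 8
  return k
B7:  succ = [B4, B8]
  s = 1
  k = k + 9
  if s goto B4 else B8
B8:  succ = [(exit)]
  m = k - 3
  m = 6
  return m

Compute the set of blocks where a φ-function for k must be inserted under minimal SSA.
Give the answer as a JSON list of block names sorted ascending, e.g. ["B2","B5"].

idom tree: B1←B0 B2←B0 B3←B0 B4←B2 B5←B4 B6←B5 B7←B4 B8←B4
Dom∩ at merges:
  B2: preds {B0,B1}: {B0} ∩ {B0,B1} = {B0}; idom=B0
  B3: preds {B1,B2}: {B0,B1} ∩ {B0,B2} = {B0}; idom=B0
  B4: preds {B2,B7}: {B0,B2} ∩ {B0,B2,B4,B7} = {B0,B2}; idom=B2
  B8: preds {B5,B7}: {B0,B2,B4,B5} ∩ {B0,B2,B4,B7} = {B0,B2,B4}; idom=B4

Frontier:
  join B2 pred B0: · stop@B0
  join B2 pred B1: B1 stop@B0
  join B3 pred B1: B1 stop@B0
  join B3 pred B2: B2 stop@B0
  join B4 pred B2: · stop@B2
  join B4 pred B7: B7→B4 stop@B2
  join B8 pred B5: B5 stop@B4
  join B8 pred B7: B7 stop@B4
  B0 → ∅
  B1 → {B2,B3}
  B2 → {B3}
  B3 → ∅
  B4 → {B4}
  B5 → {B8}
  B6 → ∅
  B7 → {B4,B8}
  B8 → ∅

φ for k: defs {B0,B2,B3,B6,B7}
  DF⁺ = {B3,B4,B8}

Answer: ["B3", "B4", "B8"]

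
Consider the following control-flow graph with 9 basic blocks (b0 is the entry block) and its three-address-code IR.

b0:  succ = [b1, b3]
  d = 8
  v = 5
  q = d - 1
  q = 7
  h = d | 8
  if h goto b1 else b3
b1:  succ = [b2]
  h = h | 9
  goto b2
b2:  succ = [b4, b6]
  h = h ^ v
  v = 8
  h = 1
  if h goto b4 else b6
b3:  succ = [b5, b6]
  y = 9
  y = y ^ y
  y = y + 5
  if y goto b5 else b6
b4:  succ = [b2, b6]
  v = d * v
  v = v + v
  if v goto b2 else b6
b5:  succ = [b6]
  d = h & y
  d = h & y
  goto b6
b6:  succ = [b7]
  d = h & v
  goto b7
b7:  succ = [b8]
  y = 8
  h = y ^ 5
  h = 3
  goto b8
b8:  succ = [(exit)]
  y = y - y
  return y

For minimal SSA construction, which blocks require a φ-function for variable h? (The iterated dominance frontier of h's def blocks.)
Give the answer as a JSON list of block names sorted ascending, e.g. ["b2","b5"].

idom tree: b1←b0 b2←b1 b3←b0 b4←b2 b5←b3 b6←b0 b7←b6 b8←b7
Dom at joins:
  b2: preds {b1,b4}: {b0,b1} ∩ {b0,b1,b2,b4} = {b0,b1}; idom=b1
  b6: preds {b2,b3,b4,b5}: {b0,b1,b2} ∩ {b0,b3} ∩ {b0,b1,b2,b4} ∩ {b0,b3,b5} = {b0}; idom=b0

DF walk-up:
  join b2 pred b1: · stop@b1
  join b2 pred b4: b4→b2 stop@b1
  join b6 pred b2: b2→b1 stop@b0
  join b6 pred b3: b3 stop@b0
  join b6 pred b4: b4→b2→b1 stop@b0
  join b6 pred b5: b5→b3 stop@b0
  DF(b0)=∅
  DF(b1)={b6}
  DF(b2)={b2,b6}
  DF(b3)={b6}
  DF(b4)={b2,b6}
  DF(b5)={b6}
  DF(b6)=∅
  DF(b7)=∅
  DF(b8)=∅

φ for h: defs {b0,b1,b2,b7}
  DF⁺ = {b2,b6}

Answer: ["b2", "b6"]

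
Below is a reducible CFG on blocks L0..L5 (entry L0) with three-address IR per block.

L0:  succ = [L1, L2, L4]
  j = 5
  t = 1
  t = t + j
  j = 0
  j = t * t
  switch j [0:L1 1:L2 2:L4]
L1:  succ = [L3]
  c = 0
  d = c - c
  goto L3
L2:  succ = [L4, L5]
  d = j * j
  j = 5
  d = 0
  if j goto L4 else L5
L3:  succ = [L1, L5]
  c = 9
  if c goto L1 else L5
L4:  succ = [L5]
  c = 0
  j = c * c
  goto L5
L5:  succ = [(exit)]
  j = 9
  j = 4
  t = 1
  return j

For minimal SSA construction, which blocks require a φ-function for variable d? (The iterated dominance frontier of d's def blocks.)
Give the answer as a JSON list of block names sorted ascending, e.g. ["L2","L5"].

Answer: ["L1", "L4", "L5"]

Derivation:
idom tree: L1←L0 L2←L0 L3←L1 L4←L0 L5←L0
Join-block Dom:
  L1: preds {L0,L3}: {L0} ∩ {L0,L1,L3} = {L0}; idom=L0
  L4: preds {L0,L2}: {L0} ∩ {L0,L2} = {L0}; idom=L0
  L5: preds {L2,L3,L4}: {L0,L2} ∩ {L0,L1,L3} ∩ {L0,L4} = {L0}; idom=L0

DF walk-up:
  join L1 pred L0: · stop@L0
  join L1 pred L3: L3→L1 stop@L0
  join L4 pred L0: · stop@L0
  join L4 pred L2: L2 stop@L0
  join L5 pred L2: L2 stop@L0
  join L5 pred L3: L3→L1 stop@L0
  join L5 pred L4: L4 stop@L0
  L0: DF=∅
  L1: DF={L1,L5}
  L2: DF={L4,L5}
  L3: DF={L1,L5}
  L4: DF={L5}
  L5: DF=∅

φ for d: defs {L1,L2}
  DF⁺ = {L1,L4,L5}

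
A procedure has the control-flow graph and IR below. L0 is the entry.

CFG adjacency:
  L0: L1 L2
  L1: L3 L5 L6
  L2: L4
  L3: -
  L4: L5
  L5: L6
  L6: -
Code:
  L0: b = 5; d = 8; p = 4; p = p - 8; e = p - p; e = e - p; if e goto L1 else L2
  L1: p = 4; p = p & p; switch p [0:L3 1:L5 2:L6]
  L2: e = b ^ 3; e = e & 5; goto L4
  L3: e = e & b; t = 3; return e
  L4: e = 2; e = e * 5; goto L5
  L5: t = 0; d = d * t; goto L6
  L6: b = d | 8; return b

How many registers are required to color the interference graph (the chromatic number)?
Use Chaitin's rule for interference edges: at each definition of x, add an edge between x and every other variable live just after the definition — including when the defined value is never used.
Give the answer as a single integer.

Answer: 4

Analysis:
Block summaries:
  L0 def {b,d,e,p} use ∅
  L1 def {p} use ∅
  L2 def {e} use {b}
  L3 def {e,t} use {b,e}
  L4 def {e} use ∅
  L5 def {d,t} use {d}
  L6 def {b} use {d}

Liveness:
  L0 li=∅ lo={b,d,e}
  L1 li={b,d,e} lo={b,d,e}
  L2 li={b,d} lo={d}
  L3 li={b,e} lo=∅
  L4 li={d} lo={d}
  L5 li={d} lo={d}
  L6 li={d} lo=∅

Conflict graph:
  b — {d,e,p}
  d — {b,e,p,t}
  e — {b,d,p,t}
  p — {b,d,e}
  t — {d,e}

Chromatic number:
  lower bound: {b,d,e,p} mutually conflict ⇒ χ ≥ 4
  assign b→r2 d→r0 e→r1 p→r3 t→r2 — no edge inside a register ⇒ χ ≤ 4
  χ = 4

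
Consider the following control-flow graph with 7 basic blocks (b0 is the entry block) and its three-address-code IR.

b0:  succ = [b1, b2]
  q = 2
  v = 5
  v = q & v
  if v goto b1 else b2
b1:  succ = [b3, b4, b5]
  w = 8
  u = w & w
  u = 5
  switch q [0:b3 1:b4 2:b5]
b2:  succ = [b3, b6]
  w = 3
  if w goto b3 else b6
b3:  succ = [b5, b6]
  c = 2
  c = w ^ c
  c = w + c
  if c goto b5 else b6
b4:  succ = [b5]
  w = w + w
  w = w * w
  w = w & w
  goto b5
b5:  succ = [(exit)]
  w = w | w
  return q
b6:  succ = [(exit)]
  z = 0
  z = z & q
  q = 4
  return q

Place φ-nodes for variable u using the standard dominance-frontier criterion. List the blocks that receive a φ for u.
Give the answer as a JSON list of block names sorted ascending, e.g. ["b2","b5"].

idom tree: b1←b0 b2←b0 b3←b0 b4←b1 b5←b0 b6←b0
Dom at joins:
  b3: preds {b1,b2}: {b0,b1} ∩ {b0,b2} = {b0}; idom=b0
  b5: preds {b1,b3,b4}: {b0,b1} ∩ {b0,b3} ∩ {b0,b1,b4} = {b0}; idom=b0
  b6: preds {b2,b3}: {b0,b2} ∩ {b0,b3} = {b0}; idom=b0

DF derivation:
  join b3 pred b1: b1 stop@b0
  join b3 pred b2: b2 stop@b0
  join b5 pred b1: b1 stop@b0
  join b5 pred b3: b3 stop@b0
  join b5 pred b4: b4→b1 stop@b0
  join b6 pred b2: b2 stop@b0
  join b6 pred b3: b3 stop@b0
  DF(b0)=∅
  DF(b1)={b3,b5}
  DF(b2)={b3,b6}
  DF(b3)={b5,b6}
  DF(b4)={b5}
  DF(b5)=∅
  DF(b6)=∅

φ for u: defs {b1}
  DF⁺ = {b3,b5,b6}

Answer: ["b3", "b5", "b6"]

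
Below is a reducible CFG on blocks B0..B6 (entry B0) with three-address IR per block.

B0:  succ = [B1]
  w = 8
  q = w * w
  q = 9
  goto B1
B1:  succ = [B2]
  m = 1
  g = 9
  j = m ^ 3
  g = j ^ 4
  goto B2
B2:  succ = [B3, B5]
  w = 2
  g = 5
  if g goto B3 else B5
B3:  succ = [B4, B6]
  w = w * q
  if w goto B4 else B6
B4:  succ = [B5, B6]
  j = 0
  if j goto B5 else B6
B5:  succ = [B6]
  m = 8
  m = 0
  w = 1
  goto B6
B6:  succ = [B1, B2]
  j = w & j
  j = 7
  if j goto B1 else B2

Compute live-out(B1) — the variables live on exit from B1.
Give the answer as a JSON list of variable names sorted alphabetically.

Block summaries:
  B0: def={q,w} ue=∅
  B1: def={g,j,m} ue=∅
  B2: def={g,w} ue=∅
  B3: def={w} ue={q,w}
  B4: def={j} ue=∅
  B5: def={m,w} ue=∅
  B6: def={j} ue={j,w}

Liveness:
  B0: in=∅ out={q}
  B1: in={q} out={j,q}
  B2: in={j,q} out={j,q,w}
  B3: in={j,q,w} out={j,q,w}
  B4: in={q,w} out={j,q,w}
  B5: in={j,q} out={j,q,w}
  B6: in={j,q,w} out={j,q}

live-out(B1) = ["j", "q"]

Answer: ["j", "q"]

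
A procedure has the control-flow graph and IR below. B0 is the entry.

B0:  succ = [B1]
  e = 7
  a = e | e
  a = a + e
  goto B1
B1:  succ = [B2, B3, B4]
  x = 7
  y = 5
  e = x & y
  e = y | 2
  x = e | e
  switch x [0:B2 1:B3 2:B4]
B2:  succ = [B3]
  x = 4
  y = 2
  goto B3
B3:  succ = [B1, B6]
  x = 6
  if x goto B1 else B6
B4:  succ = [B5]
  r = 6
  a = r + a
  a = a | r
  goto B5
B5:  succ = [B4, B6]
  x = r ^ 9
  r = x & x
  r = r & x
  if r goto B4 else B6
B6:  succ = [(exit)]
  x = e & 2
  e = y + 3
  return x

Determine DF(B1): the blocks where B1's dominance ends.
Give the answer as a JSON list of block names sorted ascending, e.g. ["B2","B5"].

idom tree: B1←B0 B2←B1 B3←B1 B4←B1 B5←B4 B6←B1
Dom∩ at merges:
  B1: preds {B0,B3}: {B0} ∩ {B0,B1,B3} = {B0}; idom=B0
  B3: preds {B1,B2}: {B0,B1} ∩ {B0,B1,B2} = {B0,B1}; idom=B1
  B4: preds {B1,B5}: {B0,B1} ∩ {B0,B1,B4,B5} = {B0,B1}; idom=B1
  B6: preds {B3,B5}: {B0,B1,B3} ∩ {B0,B1,B4,B5} = {B0,B1}; idom=B1

Frontier:
  B1←B0: walk · to B0
  B1←B3: walk B3→B1 to B0
  B3←B1: walk · to B1
  B3←B2: walk B2 to B1
  B4←B1: walk · to B1
  B4←B5: walk B5→B4 to B1
  B6←B3: walk B3 to B1
  B6←B5: walk B5→B4 to B1
  B0: DF=∅
  B1: DF={B1}
  B2: DF={B3}
  B3: DF={B1,B6}
  B4: DF={B4,B6}
  B5: DF={B4,B6}
  B6: DF=∅

DF(B1) = ["B1"]

Answer: ["B1"]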